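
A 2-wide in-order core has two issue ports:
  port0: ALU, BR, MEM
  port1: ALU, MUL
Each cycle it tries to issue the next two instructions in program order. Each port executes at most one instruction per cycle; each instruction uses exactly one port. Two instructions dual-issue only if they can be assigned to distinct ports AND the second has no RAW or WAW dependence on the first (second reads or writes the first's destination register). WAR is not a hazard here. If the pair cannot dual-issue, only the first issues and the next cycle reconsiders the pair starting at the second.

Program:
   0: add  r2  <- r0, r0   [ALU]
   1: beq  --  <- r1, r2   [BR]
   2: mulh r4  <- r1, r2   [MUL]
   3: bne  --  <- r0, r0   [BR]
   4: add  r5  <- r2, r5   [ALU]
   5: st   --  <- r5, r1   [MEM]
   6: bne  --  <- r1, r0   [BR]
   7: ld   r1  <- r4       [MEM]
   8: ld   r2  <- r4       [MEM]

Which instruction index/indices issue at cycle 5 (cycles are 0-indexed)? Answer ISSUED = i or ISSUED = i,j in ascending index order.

ISSUED = 7

c0: i0 add.ALU  RAW r2
c1: i1,i2 beq.BR/mulh.MUL  dual
c2: i3,i4 bne.BR/add.ALU  dual
c3: i5 st.MEM  no-port MEM/BR
c4: i6 bne.BR  no-port BR/MEM
c5: i7 ld.MEM  no-port MEM/MEM
c6: i8 ld.MEM  tail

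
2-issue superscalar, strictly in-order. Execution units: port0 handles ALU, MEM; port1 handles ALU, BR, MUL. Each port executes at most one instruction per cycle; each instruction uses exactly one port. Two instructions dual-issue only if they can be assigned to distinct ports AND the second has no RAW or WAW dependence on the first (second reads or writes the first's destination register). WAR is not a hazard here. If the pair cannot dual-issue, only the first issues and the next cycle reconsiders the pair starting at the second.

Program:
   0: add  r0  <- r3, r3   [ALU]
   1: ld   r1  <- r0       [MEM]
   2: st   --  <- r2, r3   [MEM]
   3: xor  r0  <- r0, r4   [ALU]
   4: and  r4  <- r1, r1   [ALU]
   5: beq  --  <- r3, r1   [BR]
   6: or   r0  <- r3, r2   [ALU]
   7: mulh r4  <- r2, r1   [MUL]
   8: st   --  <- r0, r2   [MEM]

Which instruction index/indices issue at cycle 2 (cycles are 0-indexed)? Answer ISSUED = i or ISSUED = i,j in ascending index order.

ISSUED = 2,3

c0: i0 add.ALU  RAW r0
c1: i1 ld.MEM  no-port MEM/MEM
c2: i2+i3 st.MEM xor.ALU  2-wide
c3: i4+i5 and.ALU beq.BR  2-wide
c4: i6+i7 or.ALU mulh.MUL  2-wide
c5: i8 st.MEM  tail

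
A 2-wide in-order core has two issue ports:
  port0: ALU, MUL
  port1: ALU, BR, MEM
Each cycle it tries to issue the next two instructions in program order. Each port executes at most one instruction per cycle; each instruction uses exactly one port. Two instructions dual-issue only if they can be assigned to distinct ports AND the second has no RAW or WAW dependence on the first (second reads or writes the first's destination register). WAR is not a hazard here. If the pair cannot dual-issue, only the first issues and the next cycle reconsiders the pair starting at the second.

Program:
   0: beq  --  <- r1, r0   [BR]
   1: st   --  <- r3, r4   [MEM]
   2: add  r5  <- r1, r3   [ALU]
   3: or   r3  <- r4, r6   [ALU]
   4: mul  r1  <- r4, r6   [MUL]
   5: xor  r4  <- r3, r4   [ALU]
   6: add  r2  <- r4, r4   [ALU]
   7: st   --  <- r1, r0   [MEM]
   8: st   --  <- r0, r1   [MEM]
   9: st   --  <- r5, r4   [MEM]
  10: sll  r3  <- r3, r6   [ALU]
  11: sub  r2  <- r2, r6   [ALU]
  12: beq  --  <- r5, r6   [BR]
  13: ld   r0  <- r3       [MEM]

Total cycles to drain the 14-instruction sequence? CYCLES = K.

#0 head=0: beq.BR i0 no-port BR/MEM
#1 head=1: st.MEM;add.ALU i1/i2 2-wide
#2 head=3: or.ALU;mul.MUL i3/i4 2-wide
#3 head=5: xor.ALU i5 RAW r4
#4 head=6: add.ALU;st.MEM i6/i7 2-wide
#5 head=8: st.MEM i8 no-port MEM/MEM
#6 head=9: st.MEM;sll.ALU i9/i10 2-wide
#7 head=11: sub.ALU;beq.BR i11/i12 2-wide
#8 head=13: ld.MEM i13 tail

CYCLES = 9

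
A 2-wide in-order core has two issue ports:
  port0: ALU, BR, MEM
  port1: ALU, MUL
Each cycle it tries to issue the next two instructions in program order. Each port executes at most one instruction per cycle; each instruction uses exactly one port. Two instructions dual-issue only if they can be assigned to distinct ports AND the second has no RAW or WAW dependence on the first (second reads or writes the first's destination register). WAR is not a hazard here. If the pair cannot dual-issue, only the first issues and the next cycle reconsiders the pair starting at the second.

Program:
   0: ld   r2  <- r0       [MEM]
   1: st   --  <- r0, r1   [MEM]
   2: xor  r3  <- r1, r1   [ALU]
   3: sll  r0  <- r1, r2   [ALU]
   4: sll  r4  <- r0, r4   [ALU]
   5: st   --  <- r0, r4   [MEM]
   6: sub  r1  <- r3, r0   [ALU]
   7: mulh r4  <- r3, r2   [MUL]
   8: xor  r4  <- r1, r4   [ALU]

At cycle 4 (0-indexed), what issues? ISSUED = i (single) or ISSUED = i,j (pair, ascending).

ISSUED = 5,6

c0: i0 ld.MEM  no-port MEM/MEM
c1: i1&i2 st.MEM/xor.ALU  2-wide
c2: i3 sll.ALU  RAW r0
c3: i4 sll.ALU  RAW r4
c4: i5&i6 st.MEM/sub.ALU  2-wide
c5: i7 mulh.MUL  RAW+WAW r4
c6: i8 xor.ALU  tail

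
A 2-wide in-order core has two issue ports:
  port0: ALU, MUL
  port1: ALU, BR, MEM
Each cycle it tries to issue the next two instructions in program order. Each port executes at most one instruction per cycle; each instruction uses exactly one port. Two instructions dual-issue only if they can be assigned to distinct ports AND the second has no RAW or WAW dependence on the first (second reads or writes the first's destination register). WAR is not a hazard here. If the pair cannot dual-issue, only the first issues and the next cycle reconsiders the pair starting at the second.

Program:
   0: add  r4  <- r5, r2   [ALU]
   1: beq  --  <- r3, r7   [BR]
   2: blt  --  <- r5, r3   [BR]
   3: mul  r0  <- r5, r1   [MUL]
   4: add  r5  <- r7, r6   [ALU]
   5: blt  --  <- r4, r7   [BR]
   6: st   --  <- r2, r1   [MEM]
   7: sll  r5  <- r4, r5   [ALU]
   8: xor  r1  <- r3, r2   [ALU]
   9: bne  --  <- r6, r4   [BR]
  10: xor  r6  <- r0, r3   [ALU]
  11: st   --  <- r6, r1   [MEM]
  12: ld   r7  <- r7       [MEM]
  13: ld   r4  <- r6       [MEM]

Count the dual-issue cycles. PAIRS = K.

t=0 i0+i1:add.ALU/beq.BR ; dual
t=1 i2+i3:blt.BR/mul.MUL ; dual
t=2 i4+i5:add.ALU/blt.BR ; dual
t=3 i6+i7:st.MEM/sll.ALU ; dual
t=4 i8+i9:xor.ALU/bne.BR ; dual
t=5 i10:xor.ALU ; RAW r6
t=6 i11:st.MEM ; no-port MEM/MEM
t=7 i12:ld.MEM ; no-port MEM/MEM
t=8 i13:ld.MEM ; tail

PAIRS = 5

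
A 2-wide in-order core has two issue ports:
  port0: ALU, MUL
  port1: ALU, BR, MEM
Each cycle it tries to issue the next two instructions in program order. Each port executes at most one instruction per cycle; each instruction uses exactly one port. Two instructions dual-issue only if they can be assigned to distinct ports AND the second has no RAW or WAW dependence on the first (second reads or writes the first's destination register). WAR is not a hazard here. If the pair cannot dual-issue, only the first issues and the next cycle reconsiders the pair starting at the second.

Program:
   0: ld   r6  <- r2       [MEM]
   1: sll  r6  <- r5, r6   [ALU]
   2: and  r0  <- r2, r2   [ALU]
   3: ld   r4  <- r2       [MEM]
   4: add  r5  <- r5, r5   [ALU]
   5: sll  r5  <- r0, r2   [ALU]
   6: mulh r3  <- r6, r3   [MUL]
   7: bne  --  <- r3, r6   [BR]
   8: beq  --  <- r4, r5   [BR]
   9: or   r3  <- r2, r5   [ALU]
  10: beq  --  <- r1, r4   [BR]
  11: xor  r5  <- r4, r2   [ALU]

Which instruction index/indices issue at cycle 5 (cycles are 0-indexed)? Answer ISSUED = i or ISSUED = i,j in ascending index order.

ISSUED = 8,9

#0 head=0: ld.MEM i0 RAW+WAW r6
#1 head=1: sll.ALU and.ALU i1&i2 pair
#2 head=3: ld.MEM add.ALU i3&i4 pair
#3 head=5: sll.ALU mulh.MUL i5&i6 pair
#4 head=7: bne.BR i7 no-port BR/BR
#5 head=8: beq.BR or.ALU i8&i9 pair
#6 head=10: beq.BR xor.ALU i10&i11 pair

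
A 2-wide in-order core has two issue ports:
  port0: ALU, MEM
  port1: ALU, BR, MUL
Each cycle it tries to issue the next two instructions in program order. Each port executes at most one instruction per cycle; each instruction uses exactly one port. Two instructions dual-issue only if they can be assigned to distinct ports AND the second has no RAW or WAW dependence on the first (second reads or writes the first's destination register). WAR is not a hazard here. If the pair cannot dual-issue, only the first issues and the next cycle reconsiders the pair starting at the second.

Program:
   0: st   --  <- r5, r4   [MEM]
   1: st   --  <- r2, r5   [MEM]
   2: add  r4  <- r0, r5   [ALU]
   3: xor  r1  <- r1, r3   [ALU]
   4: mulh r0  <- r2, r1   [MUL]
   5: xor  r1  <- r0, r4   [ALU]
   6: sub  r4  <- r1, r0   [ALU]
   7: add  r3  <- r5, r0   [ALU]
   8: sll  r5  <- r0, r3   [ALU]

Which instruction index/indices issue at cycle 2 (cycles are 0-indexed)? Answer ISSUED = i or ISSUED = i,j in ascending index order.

ISSUED = 3

[0] i0  st  -- no-port MEM/MEM
[1] i1&i2  st+add  -- 2-wide
[2] i3  xor  -- RAW r1
[3] i4  mulh  -- RAW r0
[4] i5  xor  -- RAW r1
[5] i6&i7  sub+add  -- 2-wide
[6] i8  sll  -- tail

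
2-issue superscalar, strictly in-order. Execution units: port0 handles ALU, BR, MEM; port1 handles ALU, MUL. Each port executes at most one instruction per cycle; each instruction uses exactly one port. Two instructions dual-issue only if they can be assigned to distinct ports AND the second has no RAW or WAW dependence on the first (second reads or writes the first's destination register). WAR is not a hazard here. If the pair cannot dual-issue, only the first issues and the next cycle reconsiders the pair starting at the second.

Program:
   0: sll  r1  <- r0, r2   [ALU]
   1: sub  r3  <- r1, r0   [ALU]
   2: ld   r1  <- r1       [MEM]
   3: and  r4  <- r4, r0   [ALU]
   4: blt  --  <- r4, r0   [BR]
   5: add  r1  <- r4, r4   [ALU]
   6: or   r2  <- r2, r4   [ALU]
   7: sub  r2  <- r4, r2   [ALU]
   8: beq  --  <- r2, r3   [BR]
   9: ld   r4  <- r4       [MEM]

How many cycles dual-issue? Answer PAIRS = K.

PAIRS = 2

c0: i0 sll  RAW r1
c1: i1&i2 sub;ld  dual
c2: i3 and  RAW r4
c3: i4&i5 blt;add  dual
c4: i6 or  RAW+WAW r2
c5: i7 sub  RAW r2
c6: i8 beq  no-port BR/MEM
c7: i9 ld  tail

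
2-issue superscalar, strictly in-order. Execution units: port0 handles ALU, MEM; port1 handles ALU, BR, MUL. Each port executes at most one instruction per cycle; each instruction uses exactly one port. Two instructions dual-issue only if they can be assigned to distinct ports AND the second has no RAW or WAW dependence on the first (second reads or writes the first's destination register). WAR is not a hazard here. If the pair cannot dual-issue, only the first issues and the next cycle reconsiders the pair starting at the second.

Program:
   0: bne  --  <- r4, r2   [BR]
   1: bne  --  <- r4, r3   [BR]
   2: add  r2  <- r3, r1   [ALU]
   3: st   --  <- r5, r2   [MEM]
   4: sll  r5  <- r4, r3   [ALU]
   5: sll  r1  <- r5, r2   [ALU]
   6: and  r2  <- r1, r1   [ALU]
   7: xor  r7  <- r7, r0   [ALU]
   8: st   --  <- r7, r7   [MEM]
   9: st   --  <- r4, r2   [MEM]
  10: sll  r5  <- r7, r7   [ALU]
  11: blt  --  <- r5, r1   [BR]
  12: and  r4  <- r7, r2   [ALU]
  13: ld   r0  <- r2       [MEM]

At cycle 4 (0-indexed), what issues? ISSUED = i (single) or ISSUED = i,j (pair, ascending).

c0: i0 bne.BR  no-port BR/BR
c1: i1+i2 bne.BR add.ALU  pair
c2: i3+i4 st.MEM sll.ALU  pair
c3: i5 sll.ALU  RAW r1
c4: i6+i7 and.ALU xor.ALU  pair
c5: i8 st.MEM  no-port MEM/MEM
c6: i9+i10 st.MEM sll.ALU  pair
c7: i11+i12 blt.BR and.ALU  pair
c8: i13 ld.MEM  tail

ISSUED = 6,7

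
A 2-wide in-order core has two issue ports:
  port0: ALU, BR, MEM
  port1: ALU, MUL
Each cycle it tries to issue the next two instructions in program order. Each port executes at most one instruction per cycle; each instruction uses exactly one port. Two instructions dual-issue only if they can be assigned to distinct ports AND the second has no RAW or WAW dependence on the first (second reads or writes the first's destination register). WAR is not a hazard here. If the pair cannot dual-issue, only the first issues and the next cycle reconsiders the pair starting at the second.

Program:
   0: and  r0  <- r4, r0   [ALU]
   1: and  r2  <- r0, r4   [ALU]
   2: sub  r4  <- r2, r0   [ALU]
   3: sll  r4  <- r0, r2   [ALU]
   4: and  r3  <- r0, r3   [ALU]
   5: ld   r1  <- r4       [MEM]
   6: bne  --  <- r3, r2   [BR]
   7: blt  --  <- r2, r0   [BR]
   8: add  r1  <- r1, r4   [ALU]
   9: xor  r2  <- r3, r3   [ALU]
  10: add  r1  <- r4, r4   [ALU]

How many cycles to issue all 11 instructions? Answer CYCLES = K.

c0: i0 and  RAW r0
c1: i1 and  RAW r2
c2: i2 sub  WAW r4
c3: i3,i4 sll;and  pair
c4: i5 ld  no-port MEM/BR
c5: i6 bne  no-port BR/BR
c6: i7,i8 blt;add  pair
c7: i9,i10 xor;add  pair

CYCLES = 8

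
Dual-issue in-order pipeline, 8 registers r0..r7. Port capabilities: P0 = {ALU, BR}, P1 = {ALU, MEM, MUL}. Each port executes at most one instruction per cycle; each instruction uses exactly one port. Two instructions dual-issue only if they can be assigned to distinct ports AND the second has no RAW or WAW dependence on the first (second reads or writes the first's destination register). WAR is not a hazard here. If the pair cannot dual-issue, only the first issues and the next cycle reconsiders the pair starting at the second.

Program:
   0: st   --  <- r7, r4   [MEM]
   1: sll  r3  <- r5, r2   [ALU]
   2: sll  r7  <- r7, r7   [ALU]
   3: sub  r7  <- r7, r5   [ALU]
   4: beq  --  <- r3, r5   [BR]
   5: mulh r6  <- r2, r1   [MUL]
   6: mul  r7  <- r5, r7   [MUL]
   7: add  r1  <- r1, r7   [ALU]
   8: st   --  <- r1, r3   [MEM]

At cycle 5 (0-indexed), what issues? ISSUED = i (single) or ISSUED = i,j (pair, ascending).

#0 head=0: st;sll i0/i1 2-wide
#1 head=2: sll i2 RAW+WAW r7
#2 head=3: sub;beq i3/i4 2-wide
#3 head=5: mulh i5 no-port MUL/MUL
#4 head=6: mul i6 RAW r7
#5 head=7: add i7 RAW r1
#6 head=8: st i8 tail

ISSUED = 7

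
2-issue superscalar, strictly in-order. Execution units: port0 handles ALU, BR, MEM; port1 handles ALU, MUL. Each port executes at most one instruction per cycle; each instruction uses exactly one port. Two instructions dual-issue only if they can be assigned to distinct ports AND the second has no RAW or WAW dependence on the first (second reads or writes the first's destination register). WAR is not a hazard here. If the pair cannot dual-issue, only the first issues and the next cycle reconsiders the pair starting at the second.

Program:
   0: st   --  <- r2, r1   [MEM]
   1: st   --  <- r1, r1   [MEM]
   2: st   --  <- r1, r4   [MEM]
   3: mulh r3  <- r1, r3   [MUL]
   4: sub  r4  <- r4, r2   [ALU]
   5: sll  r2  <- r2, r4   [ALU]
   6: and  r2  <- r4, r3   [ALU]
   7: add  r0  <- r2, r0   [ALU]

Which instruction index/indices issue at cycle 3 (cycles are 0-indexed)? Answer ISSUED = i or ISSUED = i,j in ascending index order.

ISSUED = 4

  cy0 -> i0 (st) no-port MEM/MEM
  cy1 -> i1 (st) no-port MEM/MEM
  cy2 -> i2/i3 (st/mulh) dual
  cy3 -> i4 (sub) RAW r4
  cy4 -> i5 (sll) WAW r2
  cy5 -> i6 (and) RAW r2
  cy6 -> i7 (add) tail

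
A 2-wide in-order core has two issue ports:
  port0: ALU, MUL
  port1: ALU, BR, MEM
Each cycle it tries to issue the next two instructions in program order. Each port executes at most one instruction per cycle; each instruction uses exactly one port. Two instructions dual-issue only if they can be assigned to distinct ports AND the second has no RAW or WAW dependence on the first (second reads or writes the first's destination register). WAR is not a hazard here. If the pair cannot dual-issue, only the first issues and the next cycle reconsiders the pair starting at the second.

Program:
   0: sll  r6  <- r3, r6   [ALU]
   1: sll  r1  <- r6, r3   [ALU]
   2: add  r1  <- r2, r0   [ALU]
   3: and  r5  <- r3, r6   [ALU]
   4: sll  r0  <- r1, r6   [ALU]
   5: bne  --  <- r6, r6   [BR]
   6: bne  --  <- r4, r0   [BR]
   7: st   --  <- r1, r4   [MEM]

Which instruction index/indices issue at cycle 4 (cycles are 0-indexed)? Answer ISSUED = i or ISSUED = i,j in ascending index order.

ISSUED = 6

[0] i0  sll  -- RAW r6
[1] i1  sll  -- WAW r1
[2] i2&i3  add and  -- pair
[3] i4&i5  sll bne  -- pair
[4] i6  bne  -- no-port BR/MEM
[5] i7  st  -- tail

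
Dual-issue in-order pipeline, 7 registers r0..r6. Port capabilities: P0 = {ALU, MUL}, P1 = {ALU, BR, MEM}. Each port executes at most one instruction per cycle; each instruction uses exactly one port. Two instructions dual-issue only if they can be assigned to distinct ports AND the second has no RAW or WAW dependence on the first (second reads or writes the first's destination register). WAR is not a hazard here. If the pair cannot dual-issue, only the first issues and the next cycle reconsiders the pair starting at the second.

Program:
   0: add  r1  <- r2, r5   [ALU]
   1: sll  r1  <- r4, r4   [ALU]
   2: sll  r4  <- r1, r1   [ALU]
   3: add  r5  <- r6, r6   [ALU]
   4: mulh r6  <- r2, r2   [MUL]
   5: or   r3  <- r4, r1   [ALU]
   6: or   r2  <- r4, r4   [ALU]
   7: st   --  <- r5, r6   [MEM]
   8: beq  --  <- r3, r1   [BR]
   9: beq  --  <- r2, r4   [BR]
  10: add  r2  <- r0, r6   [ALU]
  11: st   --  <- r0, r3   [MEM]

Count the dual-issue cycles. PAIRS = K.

PAIRS = 4

t=0 i0:add ; WAW r1
t=1 i1:sll ; RAW r1
t=2 i2+i3:sll+add ; pair
t=3 i4+i5:mulh+or ; pair
t=4 i6+i7:or+st ; pair
t=5 i8:beq ; no-port BR/BR
t=6 i9+i10:beq+add ; pair
t=7 i11:st ; tail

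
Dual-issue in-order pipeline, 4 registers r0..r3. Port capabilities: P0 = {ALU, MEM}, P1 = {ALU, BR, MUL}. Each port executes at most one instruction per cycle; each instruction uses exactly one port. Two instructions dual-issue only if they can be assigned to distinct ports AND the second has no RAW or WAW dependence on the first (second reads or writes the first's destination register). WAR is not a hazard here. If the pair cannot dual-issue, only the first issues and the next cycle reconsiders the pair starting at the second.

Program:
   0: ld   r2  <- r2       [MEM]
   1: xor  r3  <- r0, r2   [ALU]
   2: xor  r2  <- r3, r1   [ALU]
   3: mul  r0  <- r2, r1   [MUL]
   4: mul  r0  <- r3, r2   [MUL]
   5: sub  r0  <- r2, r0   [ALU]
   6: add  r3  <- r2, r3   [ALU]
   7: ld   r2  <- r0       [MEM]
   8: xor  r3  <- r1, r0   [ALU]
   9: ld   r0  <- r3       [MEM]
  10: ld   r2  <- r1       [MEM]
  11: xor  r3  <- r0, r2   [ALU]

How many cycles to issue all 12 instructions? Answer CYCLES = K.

0. ld @i0  | RAW r2
1. xor @i1  | RAW r3
2. xor @i2  | RAW r2
3. mul @i3  | no-port MUL/MUL
4. mul @i4  | RAW+WAW r0
5. sub+add @i5&i6  | 2-wide
6. ld+xor @i7&i8  | 2-wide
7. ld @i9  | no-port MEM/MEM
8. ld @i10  | RAW r2
9. xor @i11  | tail

CYCLES = 10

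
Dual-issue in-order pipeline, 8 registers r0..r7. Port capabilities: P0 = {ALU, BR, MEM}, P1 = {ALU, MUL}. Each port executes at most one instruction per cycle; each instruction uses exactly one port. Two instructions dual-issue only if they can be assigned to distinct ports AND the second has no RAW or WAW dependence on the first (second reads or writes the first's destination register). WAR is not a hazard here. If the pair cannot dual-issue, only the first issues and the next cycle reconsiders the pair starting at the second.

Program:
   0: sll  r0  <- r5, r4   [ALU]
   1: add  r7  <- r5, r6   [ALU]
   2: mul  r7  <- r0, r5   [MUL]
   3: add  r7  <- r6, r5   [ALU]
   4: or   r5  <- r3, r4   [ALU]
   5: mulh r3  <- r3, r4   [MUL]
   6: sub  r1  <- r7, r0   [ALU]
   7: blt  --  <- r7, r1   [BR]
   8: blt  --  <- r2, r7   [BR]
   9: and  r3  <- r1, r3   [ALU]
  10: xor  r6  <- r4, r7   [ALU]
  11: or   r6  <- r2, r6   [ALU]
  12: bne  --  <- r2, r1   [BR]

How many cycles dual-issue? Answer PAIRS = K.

PAIRS = 5

t=0 i0&i1:sll+add ; 2-wide
t=1 i2:mul ; WAW r7
t=2 i3&i4:add+or ; 2-wide
t=3 i5&i6:mulh+sub ; 2-wide
t=4 i7:blt ; no-port BR/BR
t=5 i8&i9:blt+and ; 2-wide
t=6 i10:xor ; RAW+WAW r6
t=7 i11&i12:or+bne ; 2-wide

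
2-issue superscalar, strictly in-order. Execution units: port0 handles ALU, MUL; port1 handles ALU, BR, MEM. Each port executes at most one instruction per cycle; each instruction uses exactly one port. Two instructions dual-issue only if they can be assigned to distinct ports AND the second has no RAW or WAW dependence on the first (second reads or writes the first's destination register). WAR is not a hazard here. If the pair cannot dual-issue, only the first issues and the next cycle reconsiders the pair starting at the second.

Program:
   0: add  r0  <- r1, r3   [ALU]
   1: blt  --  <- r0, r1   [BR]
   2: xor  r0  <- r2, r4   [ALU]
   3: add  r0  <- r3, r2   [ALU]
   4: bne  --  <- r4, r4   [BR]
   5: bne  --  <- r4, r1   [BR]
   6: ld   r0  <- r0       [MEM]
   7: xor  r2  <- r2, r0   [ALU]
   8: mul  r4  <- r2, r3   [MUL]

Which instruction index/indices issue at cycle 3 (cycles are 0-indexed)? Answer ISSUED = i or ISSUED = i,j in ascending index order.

c0: i0 add.ALU  RAW r0
c1: i1/i2 blt.BR xor.ALU  dual
c2: i3/i4 add.ALU bne.BR  dual
c3: i5 bne.BR  no-port BR/MEM
c4: i6 ld.MEM  RAW r0
c5: i7 xor.ALU  RAW r2
c6: i8 mul.MUL  tail

ISSUED = 5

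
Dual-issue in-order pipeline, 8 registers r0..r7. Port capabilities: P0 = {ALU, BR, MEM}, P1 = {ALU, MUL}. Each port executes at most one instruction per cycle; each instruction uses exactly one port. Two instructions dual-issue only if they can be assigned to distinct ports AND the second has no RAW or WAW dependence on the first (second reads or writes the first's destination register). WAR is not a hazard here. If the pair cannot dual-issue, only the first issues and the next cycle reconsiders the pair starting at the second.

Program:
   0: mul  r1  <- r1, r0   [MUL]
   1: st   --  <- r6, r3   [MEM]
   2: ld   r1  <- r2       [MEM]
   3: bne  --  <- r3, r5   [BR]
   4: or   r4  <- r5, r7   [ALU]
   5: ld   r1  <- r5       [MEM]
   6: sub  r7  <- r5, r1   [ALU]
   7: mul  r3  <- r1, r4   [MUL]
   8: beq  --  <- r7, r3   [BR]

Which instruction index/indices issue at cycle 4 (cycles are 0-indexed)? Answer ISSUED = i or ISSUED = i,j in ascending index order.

ISSUED = 6,7

0. mul.MUL/st.MEM @i0&i1  | 2-wide
1. ld.MEM @i2  | no-port MEM/BR
2. bne.BR/or.ALU @i3&i4  | 2-wide
3. ld.MEM @i5  | RAW r1
4. sub.ALU/mul.MUL @i6&i7  | 2-wide
5. beq.BR @i8  | tail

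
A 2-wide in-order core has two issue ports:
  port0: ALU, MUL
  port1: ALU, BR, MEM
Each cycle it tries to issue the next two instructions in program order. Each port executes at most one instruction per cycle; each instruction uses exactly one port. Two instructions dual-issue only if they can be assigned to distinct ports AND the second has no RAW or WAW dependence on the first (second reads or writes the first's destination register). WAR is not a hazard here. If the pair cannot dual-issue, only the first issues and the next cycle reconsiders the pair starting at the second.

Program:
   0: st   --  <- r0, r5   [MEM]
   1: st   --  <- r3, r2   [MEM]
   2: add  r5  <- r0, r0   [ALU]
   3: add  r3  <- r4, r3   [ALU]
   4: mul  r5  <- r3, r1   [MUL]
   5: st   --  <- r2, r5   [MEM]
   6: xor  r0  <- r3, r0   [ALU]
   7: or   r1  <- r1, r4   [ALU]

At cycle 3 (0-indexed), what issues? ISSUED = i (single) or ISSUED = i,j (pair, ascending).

c0: i0 st  no-port MEM/MEM
c1: i1/i2 st add  2-wide
c2: i3 add  RAW r3
c3: i4 mul  RAW r5
c4: i5/i6 st xor  2-wide
c5: i7 or  tail

ISSUED = 4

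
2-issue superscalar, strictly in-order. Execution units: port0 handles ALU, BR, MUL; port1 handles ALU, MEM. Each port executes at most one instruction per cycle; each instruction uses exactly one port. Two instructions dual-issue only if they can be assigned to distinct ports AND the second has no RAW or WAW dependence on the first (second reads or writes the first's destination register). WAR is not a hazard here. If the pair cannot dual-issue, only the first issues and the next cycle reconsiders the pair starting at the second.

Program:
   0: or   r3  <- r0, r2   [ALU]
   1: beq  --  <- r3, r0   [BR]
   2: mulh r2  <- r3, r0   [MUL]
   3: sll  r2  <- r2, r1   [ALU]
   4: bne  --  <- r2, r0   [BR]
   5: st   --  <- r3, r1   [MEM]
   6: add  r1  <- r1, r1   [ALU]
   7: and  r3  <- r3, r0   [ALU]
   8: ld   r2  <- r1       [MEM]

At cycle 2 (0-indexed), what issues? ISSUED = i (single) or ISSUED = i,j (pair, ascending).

  cy0 -> i0 (or.ALU) RAW r3
  cy1 -> i1 (beq.BR) no-port BR/MUL
  cy2 -> i2 (mulh.MUL) RAW+WAW r2
  cy3 -> i3 (sll.ALU) RAW r2
  cy4 -> i4&i5 (bne.BR+st.MEM) dual
  cy5 -> i6&i7 (add.ALU+and.ALU) dual
  cy6 -> i8 (ld.MEM) tail

ISSUED = 2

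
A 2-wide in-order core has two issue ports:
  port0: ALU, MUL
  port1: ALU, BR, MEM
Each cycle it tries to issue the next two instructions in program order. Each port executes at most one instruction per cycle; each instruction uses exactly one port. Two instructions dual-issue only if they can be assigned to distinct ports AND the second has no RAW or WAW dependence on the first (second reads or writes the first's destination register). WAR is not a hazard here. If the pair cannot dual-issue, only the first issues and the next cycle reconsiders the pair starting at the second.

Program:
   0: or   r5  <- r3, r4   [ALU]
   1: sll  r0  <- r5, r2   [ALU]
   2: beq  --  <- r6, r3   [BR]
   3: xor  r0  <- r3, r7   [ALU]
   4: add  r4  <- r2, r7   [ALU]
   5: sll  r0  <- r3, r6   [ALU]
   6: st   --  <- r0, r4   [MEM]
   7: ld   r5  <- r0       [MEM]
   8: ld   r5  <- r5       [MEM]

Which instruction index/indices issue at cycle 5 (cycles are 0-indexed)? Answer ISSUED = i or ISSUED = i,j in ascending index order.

ISSUED = 7

0. or.ALU @i0  | RAW r5
1. sll.ALU beq.BR @i1/i2  | dual
2. xor.ALU add.ALU @i3/i4  | dual
3. sll.ALU @i5  | RAW r0
4. st.MEM @i6  | no-port MEM/MEM
5. ld.MEM @i7  | no-port MEM/MEM
6. ld.MEM @i8  | tail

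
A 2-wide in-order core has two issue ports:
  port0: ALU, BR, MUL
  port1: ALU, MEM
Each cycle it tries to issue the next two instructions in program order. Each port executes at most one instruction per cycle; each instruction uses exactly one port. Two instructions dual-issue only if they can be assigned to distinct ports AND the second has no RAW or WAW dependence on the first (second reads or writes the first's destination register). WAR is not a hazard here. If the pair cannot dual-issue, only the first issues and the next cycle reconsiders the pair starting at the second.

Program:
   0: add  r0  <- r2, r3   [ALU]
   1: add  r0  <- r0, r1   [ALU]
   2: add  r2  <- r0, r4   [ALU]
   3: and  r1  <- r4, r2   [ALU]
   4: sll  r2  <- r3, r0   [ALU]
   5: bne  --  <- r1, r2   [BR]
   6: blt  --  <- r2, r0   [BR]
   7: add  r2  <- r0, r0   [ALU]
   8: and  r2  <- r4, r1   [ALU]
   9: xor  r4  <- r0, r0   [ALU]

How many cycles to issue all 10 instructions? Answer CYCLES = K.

0. add @i0  | RAW+WAW r0
1. add @i1  | RAW r0
2. add @i2  | RAW r2
3. and;sll @i3/i4  | pair
4. bne @i5  | no-port BR/BR
5. blt;add @i6/i7  | pair
6. and;xor @i8/i9  | pair

CYCLES = 7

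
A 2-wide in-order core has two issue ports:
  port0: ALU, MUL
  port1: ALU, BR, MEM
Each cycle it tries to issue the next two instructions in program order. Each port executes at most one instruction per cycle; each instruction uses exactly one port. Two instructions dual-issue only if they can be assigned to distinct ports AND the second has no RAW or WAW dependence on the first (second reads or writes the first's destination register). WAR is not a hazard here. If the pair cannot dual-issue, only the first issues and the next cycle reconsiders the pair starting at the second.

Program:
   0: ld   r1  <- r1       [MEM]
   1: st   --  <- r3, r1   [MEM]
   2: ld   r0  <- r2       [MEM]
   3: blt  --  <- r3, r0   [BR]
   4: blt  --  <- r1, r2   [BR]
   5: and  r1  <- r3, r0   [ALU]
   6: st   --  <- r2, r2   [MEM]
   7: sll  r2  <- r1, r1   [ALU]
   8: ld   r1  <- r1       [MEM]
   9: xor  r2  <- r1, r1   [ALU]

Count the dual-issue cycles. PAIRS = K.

[0] i0  ld.MEM  -- no-port MEM/MEM
[1] i1  st.MEM  -- no-port MEM/MEM
[2] i2  ld.MEM  -- no-port MEM/BR
[3] i3  blt.BR  -- no-port BR/BR
[4] i4&i5  blt.BR+and.ALU  -- dual
[5] i6&i7  st.MEM+sll.ALU  -- dual
[6] i8  ld.MEM  -- RAW r1
[7] i9  xor.ALU  -- tail

PAIRS = 2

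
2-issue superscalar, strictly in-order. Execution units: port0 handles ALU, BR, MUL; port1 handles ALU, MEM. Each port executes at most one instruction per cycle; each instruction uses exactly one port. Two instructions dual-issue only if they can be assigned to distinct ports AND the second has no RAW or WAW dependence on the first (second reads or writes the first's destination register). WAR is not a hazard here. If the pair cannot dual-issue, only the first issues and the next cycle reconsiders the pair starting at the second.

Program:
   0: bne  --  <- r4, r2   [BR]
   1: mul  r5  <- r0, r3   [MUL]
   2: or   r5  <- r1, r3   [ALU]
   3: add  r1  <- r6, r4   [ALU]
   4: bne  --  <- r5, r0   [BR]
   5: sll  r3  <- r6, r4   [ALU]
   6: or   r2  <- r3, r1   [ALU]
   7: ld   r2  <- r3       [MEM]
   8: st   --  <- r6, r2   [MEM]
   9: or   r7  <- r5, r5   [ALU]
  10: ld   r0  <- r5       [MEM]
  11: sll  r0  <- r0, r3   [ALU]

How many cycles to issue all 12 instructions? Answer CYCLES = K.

c0: i0 bne.BR  no-port BR/MUL
c1: i1 mul.MUL  WAW r5
c2: i2,i3 or.ALU;add.ALU  pair
c3: i4,i5 bne.BR;sll.ALU  pair
c4: i6 or.ALU  WAW r2
c5: i7 ld.MEM  no-port MEM/MEM
c6: i8,i9 st.MEM;or.ALU  pair
c7: i10 ld.MEM  RAW+WAW r0
c8: i11 sll.ALU  tail

CYCLES = 9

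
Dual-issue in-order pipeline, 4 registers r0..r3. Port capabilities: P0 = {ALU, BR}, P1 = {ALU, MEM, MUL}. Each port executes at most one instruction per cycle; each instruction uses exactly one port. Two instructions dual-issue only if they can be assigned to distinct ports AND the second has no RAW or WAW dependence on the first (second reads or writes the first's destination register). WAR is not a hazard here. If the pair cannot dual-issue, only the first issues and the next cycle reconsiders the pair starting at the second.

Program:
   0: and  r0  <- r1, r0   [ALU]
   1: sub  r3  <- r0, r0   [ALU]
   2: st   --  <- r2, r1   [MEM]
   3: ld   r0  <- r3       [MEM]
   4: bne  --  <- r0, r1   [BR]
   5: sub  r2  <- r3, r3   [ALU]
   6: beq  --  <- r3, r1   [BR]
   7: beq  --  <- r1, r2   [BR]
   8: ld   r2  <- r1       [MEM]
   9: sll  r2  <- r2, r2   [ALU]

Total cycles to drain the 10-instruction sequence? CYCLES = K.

c0: i0 and  RAW r0
c1: i1/i2 sub st  2-wide
c2: i3 ld  RAW r0
c3: i4/i5 bne sub  2-wide
c4: i6 beq  no-port BR/BR
c5: i7/i8 beq ld  2-wide
c6: i9 sll  tail

CYCLES = 7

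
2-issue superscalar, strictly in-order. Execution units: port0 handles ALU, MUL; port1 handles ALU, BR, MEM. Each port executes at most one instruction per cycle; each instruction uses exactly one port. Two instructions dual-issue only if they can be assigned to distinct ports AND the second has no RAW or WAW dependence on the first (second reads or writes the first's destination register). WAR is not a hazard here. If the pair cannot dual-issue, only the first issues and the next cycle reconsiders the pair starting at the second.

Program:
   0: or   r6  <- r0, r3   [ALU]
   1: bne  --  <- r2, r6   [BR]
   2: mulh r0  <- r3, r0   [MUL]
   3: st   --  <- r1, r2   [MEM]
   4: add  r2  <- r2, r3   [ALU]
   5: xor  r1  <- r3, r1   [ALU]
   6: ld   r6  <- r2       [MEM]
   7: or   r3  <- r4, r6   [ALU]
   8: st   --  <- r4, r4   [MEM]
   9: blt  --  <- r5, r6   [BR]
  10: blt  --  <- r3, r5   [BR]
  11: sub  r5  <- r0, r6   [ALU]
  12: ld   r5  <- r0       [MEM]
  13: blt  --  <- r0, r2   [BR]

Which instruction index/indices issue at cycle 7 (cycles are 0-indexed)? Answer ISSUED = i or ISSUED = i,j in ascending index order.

ISSUED = 12

c0: i0 or.ALU  RAW r6
c1: i1&i2 bne.BR;mulh.MUL  dual
c2: i3&i4 st.MEM;add.ALU  dual
c3: i5&i6 xor.ALU;ld.MEM  dual
c4: i7&i8 or.ALU;st.MEM  dual
c5: i9 blt.BR  no-port BR/BR
c6: i10&i11 blt.BR;sub.ALU  dual
c7: i12 ld.MEM  no-port MEM/BR
c8: i13 blt.BR  tail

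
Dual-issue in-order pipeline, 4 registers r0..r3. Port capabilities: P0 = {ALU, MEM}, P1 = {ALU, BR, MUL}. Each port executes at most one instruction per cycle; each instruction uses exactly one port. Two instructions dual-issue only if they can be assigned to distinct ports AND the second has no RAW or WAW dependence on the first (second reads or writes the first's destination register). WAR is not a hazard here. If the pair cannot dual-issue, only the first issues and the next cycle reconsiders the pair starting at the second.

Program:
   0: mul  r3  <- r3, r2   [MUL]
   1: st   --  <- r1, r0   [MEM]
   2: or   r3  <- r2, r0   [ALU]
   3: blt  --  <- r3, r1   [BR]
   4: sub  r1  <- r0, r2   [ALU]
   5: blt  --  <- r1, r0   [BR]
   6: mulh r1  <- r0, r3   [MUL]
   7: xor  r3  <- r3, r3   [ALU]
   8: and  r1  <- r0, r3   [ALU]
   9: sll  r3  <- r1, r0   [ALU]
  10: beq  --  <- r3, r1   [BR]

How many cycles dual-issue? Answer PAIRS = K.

PAIRS = 3

  cy0 -> i0/i1 (mul.MUL;st.MEM) dual
  cy1 -> i2 (or.ALU) RAW r3
  cy2 -> i3/i4 (blt.BR;sub.ALU) dual
  cy3 -> i5 (blt.BR) no-port BR/MUL
  cy4 -> i6/i7 (mulh.MUL;xor.ALU) dual
  cy5 -> i8 (and.ALU) RAW r1
  cy6 -> i9 (sll.ALU) RAW r3
  cy7 -> i10 (beq.BR) tail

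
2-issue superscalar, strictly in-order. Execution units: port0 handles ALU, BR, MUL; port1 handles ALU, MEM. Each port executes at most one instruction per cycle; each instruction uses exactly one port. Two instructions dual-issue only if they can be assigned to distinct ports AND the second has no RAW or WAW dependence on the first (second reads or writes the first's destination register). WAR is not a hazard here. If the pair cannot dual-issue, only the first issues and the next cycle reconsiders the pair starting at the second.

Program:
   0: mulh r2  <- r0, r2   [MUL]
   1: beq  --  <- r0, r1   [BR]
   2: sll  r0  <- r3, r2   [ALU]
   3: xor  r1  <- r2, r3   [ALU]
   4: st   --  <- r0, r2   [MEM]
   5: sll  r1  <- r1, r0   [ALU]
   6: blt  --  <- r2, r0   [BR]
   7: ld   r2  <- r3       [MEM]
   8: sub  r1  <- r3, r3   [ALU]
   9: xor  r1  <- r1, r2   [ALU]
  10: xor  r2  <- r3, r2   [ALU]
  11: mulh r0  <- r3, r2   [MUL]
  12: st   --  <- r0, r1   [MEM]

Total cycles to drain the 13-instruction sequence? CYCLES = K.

#0 head=0: mulh.MUL i0 no-port MUL/BR
#1 head=1: beq.BR/sll.ALU i1,i2 pair
#2 head=3: xor.ALU/st.MEM i3,i4 pair
#3 head=5: sll.ALU/blt.BR i5,i6 pair
#4 head=7: ld.MEM/sub.ALU i7,i8 pair
#5 head=9: xor.ALU/xor.ALU i9,i10 pair
#6 head=11: mulh.MUL i11 RAW r0
#7 head=12: st.MEM i12 tail

CYCLES = 8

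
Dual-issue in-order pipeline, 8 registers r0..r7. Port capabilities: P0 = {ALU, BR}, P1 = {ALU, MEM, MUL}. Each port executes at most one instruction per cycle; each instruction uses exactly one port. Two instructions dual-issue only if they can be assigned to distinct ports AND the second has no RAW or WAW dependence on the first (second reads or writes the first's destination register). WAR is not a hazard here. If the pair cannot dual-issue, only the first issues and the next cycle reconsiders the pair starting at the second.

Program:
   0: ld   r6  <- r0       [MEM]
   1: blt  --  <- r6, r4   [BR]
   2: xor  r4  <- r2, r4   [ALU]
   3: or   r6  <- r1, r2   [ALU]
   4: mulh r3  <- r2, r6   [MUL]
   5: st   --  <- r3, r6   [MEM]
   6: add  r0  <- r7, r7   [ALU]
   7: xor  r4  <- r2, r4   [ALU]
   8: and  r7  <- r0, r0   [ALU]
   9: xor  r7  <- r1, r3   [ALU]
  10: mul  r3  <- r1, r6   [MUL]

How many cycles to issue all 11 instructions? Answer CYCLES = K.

CYCLES = 7

[0] i0  ld  -- RAW r6
[1] i1/i2  blt;xor  -- pair
[2] i3  or  -- RAW r6
[3] i4  mulh  -- no-port MUL/MEM
[4] i5/i6  st;add  -- pair
[5] i7/i8  xor;and  -- pair
[6] i9/i10  xor;mul  -- pair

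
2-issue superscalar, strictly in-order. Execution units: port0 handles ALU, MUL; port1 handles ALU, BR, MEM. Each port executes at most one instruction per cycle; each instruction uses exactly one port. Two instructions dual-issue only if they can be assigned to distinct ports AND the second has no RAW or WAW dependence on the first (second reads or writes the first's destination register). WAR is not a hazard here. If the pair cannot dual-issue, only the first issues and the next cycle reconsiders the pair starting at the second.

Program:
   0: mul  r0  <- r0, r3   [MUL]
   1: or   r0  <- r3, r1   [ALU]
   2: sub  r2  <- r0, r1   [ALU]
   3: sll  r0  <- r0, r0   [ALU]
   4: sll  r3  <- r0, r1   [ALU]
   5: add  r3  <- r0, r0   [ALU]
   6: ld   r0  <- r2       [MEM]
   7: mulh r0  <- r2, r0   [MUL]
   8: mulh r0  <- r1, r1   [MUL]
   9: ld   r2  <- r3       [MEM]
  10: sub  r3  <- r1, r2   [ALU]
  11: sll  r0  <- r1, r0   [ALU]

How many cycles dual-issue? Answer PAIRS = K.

c0: i0 mul.MUL  WAW r0
c1: i1 or.ALU  RAW r0
c2: i2/i3 sub.ALU sll.ALU  2-wide
c3: i4 sll.ALU  WAW r3
c4: i5/i6 add.ALU ld.MEM  2-wide
c5: i7 mulh.MUL  no-port MUL/MUL
c6: i8/i9 mulh.MUL ld.MEM  2-wide
c7: i10/i11 sub.ALU sll.ALU  2-wide

PAIRS = 4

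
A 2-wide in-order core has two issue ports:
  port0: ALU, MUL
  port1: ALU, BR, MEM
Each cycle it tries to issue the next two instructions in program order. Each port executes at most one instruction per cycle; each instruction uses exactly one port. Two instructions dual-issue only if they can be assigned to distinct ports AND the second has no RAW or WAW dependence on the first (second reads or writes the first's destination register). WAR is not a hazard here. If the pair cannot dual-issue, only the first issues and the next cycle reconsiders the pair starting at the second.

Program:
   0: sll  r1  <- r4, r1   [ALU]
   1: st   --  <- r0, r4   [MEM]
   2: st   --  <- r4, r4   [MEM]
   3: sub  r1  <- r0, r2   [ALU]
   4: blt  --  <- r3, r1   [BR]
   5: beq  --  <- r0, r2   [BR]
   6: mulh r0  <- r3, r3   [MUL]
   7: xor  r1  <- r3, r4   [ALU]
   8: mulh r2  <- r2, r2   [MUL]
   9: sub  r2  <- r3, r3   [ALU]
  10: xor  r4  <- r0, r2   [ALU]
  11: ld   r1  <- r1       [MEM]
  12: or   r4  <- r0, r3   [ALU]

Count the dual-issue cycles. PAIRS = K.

c0: i0&i1 sll.ALU;st.MEM  2-wide
c1: i2&i3 st.MEM;sub.ALU  2-wide
c2: i4 blt.BR  no-port BR/BR
c3: i5&i6 beq.BR;mulh.MUL  2-wide
c4: i7&i8 xor.ALU;mulh.MUL  2-wide
c5: i9 sub.ALU  RAW r2
c6: i10&i11 xor.ALU;ld.MEM  2-wide
c7: i12 or.ALU  tail

PAIRS = 5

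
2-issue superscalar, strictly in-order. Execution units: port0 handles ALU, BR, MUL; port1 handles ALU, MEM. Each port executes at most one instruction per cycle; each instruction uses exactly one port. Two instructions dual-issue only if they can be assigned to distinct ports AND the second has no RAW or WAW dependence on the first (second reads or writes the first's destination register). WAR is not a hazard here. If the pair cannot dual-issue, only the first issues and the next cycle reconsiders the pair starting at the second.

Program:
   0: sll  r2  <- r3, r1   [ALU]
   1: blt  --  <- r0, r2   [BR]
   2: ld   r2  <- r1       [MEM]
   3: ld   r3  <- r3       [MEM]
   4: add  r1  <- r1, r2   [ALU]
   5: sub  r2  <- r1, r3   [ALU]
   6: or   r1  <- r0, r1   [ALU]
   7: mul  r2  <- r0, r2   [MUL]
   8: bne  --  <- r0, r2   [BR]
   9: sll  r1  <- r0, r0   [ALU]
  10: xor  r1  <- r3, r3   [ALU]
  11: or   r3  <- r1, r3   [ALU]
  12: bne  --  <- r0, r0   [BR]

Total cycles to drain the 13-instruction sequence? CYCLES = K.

#0 head=0: sll.ALU i0 RAW r2
#1 head=1: blt.BR/ld.MEM i1/i2 pair
#2 head=3: ld.MEM/add.ALU i3/i4 pair
#3 head=5: sub.ALU/or.ALU i5/i6 pair
#4 head=7: mul.MUL i7 no-port MUL/BR
#5 head=8: bne.BR/sll.ALU i8/i9 pair
#6 head=10: xor.ALU i10 RAW r1
#7 head=11: or.ALU/bne.BR i11/i12 pair

CYCLES = 8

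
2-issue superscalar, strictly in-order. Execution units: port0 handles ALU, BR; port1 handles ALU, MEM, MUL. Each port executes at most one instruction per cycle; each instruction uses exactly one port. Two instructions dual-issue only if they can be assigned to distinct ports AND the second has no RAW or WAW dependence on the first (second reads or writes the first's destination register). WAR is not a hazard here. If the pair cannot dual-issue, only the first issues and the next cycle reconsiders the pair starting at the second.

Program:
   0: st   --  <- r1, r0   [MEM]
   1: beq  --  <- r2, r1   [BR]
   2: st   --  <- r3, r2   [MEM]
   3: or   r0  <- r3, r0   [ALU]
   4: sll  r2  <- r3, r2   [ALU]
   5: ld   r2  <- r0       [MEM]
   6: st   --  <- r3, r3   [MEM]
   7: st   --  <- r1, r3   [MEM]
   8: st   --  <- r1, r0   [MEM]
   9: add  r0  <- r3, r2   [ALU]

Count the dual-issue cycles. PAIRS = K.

#0 head=0: st.MEM beq.BR i0+i1 2-wide
#1 head=2: st.MEM or.ALU i2+i3 2-wide
#2 head=4: sll.ALU i4 WAW r2
#3 head=5: ld.MEM i5 no-port MEM/MEM
#4 head=6: st.MEM i6 no-port MEM/MEM
#5 head=7: st.MEM i7 no-port MEM/MEM
#6 head=8: st.MEM add.ALU i8+i9 2-wide

PAIRS = 3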